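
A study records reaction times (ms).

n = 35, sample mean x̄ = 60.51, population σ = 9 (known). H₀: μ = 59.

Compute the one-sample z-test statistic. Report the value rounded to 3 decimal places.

SE = σ/√n = 9/√35 = 1.5213
z = (x̄−μ₀)/SE = (60.51−59)/1.5213 = 0.9926

test statistic = 0.993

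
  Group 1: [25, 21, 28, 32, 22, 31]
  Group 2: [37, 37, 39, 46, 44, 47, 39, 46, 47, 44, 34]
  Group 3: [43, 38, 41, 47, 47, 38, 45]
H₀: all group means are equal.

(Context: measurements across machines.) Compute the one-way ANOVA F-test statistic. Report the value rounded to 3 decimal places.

Group means [26.50, 41.82, 42.71], grand mean 38.250
SSB = Σnᵢ(x̄ᵢ−x̄)² = 1107.935; SSW = ΣΣ(x−x̄ᵢ)² = 416.565
MSB = 1107.935/2 = 553.9675; MSW = 416.565/21 = 19.8364
F = MSB/MSW = 27.9268
df = (2, 21)

test statistic = 27.927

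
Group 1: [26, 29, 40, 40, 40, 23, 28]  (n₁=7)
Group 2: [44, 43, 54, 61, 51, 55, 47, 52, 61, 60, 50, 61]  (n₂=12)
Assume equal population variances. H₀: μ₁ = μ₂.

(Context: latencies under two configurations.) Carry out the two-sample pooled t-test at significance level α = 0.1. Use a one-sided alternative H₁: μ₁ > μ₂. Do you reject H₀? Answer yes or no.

reject H₀: no

x̄₁=32.286, s₁=7.455, n₁=7
x̄₂=53.250, s₂=6.580, n₂=12
s_p² = [6·7.455² + 11·6.580²]/17 = 47.6282
SE = √(s_p²·(1/7+1/12)) = 3.2822
t = (32.286−53.250)/3.2822 = -6.3872
df = 17
p-value (one-sided, H₁ greater) = 1.00000
At α=0.1: p ≥ α → fail to reject H₀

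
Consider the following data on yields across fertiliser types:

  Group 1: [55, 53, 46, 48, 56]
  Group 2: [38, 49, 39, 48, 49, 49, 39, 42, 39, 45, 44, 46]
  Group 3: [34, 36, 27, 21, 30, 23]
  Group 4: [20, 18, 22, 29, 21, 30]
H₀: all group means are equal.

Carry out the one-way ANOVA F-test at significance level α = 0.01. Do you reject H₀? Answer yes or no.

Group means [51.60, 43.92, 28.50, 23.33], grand mean 37.793
SSB = Σnᵢ(x̄ᵢ−x̄)² = 3175.809; SSW = ΣΣ(x−x̄ᵢ)² = 588.950
MSB = 3175.809/3 = 1058.6029; MSW = 588.950/25 = 23.5580
F = MSB/MSW = 44.9360
df = (3, 25)
p-value (upper-tail) = 0.00000
At α=0.01: p < α → reject H₀

reject H₀: yes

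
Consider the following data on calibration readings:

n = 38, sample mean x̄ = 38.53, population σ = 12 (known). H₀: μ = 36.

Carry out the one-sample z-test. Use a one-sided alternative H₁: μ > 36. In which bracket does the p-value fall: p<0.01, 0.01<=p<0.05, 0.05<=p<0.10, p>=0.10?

SE = σ/√n = 12/√38 = 1.9467
z = (x̄−μ₀)/SE = (38.53−36)/1.9467 = 1.2997
p-value (one-sided, H₁ greater) = 0.09686
→ bracket: 0.05<=p<0.10

p-value bracket: 0.05<=p<0.10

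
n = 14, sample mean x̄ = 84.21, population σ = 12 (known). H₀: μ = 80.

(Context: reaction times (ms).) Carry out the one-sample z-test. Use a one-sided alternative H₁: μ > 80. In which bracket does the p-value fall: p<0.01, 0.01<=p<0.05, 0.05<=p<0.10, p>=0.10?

SE = σ/√n = 12/√14 = 3.2071
z = (x̄−μ₀)/SE = (84.21−80)/3.2071 = 1.3127
p-value (one-sided, H₁ greater) = 0.09464
→ bracket: 0.05<=p<0.10

p-value bracket: 0.05<=p<0.10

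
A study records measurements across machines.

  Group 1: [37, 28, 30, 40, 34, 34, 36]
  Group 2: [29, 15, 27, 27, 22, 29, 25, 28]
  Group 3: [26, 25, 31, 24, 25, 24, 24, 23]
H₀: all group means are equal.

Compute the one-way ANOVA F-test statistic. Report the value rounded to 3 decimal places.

Group means [34.14, 25.25, 25.25], grand mean 27.957
SSB = Σnᵢ(x̄ᵢ−x̄)² = 385.099; SSW = ΣΣ(x−x̄ᵢ)² = 301.857
MSB = 385.099/2 = 192.5497; MSW = 301.857/20 = 15.0929
F = MSB/MSW = 12.7577
df = (2, 20)

test statistic = 12.758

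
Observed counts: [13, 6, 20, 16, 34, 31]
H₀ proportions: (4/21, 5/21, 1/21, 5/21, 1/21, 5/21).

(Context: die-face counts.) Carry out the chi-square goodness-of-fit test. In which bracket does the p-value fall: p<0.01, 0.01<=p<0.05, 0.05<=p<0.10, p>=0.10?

p-value bracket: p<0.01

n = 120; E_i = n·p_i = [22.86, 28.57, 5.71, 28.57, 5.71, 28.57]
χ² = (13−22.86)²/22.86 + (6−28.57)²/28.57 + (20−5.71)²/5.71 + (16−28.57)²/28.57 + (34−5.71)²/5.71 + (31−28.57)²/28.57 = 203.5488
df = 5
p-value (upper-tail) = 0.00000
→ bracket: p<0.01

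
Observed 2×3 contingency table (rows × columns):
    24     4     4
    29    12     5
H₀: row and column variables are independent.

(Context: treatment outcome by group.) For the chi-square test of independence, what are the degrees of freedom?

df = (r−1)(c−1) = (2−1)·(3−1) = 2

degrees of freedom = 2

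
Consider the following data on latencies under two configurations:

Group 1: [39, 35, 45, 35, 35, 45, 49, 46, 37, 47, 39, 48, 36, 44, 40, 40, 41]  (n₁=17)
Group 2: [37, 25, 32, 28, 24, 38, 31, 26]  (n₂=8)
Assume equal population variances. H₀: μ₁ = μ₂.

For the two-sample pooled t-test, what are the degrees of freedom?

degrees of freedom = 23

df = n₁ + n₂ − 2 = 17 + 8 − 2 = 23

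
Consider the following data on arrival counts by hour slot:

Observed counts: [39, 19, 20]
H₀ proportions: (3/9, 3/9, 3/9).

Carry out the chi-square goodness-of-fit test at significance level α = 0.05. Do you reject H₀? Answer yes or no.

reject H₀: yes

n = 78; E_i = n·p_i = [26.00, 26.00, 26.00]
χ² = (39−26.00)²/26.00 + (19−26.00)²/26.00 + (20−26.00)²/26.00 = 9.7692
df = 2
p-value (upper-tail) = 0.00756
At α=0.05: p < α → reject H₀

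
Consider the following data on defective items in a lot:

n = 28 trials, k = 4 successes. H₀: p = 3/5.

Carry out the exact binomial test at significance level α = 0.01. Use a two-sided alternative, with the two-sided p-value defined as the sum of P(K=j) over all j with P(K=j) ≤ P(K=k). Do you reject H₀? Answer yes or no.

Exact binomial: n=28, k=4, p₀=3/5=0.6000
P(X=j) = C(n,j)·p₀^j·(1−p₀)^(n−j); p = Σ P(X=j) over j with P(X=j) ≤ P(X=4)
p-value (two-sided) = 0.00000
At α=0.01: p < α → reject H₀

reject H₀: yes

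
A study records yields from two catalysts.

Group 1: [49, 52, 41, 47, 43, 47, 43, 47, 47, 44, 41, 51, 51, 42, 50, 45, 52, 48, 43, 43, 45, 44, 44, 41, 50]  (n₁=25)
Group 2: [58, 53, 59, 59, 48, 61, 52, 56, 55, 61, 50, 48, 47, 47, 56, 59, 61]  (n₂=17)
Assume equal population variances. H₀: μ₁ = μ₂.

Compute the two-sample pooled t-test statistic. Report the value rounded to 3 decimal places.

x̄₁=46.000, s₁=3.606, n₁=25
x̄₂=54.706, s₂=5.181, n₂=17
s_p² = [24·3.606² + 16·5.181²]/40 = 18.5382
SE = √(s_p²·(1/25+1/17)) = 1.3535
t = (46.000−54.706)/1.3535 = -6.4320
df = 40

test statistic = -6.432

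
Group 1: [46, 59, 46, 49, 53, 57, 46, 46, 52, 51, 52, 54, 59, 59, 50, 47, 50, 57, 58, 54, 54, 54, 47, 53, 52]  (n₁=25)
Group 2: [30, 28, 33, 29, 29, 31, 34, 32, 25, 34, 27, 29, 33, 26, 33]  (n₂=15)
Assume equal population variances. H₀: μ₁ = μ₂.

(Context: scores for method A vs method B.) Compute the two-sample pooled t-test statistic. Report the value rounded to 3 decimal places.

x̄₁=52.200, s₁=4.387, n₁=25
x̄₂=30.200, s₂=2.933, n₂=15
s_p² = [24·4.387² + 14·2.933²]/38 = 15.3263
SE = √(s_p²·(1/25+1/15)) = 1.2786
t = (52.200−30.200)/1.2786 = 17.2064
df = 38

test statistic = 17.206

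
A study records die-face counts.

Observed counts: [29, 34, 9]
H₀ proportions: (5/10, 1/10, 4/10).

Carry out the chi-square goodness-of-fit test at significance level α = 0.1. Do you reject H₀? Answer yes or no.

n = 72; E_i = n·p_i = [36.00, 7.20, 28.80]
χ² = (29−36.00)²/36.00 + (34−7.20)²/7.20 + (9−28.80)²/28.80 = 114.7292
df = 2
p-value (upper-tail) = 0.00000
At α=0.1: p < α → reject H₀

reject H₀: yes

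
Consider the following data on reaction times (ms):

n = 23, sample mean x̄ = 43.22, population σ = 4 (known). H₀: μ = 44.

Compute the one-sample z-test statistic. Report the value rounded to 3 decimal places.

SE = σ/√n = 4/√23 = 0.8341
z = (x̄−μ₀)/SE = (43.22−44)/0.8341 = -0.9352

test statistic = -0.935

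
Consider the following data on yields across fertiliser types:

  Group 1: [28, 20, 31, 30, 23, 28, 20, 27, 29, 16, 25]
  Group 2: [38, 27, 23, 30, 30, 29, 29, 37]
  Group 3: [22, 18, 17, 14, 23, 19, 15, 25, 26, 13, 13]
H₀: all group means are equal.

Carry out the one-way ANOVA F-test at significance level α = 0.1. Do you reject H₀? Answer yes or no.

reject H₀: yes

Group means [25.18, 30.38, 18.64], grand mean 24.167
SSB = Σnᵢ(x̄ᵢ−x̄)² = 656.110; SSW = ΣΣ(x−x̄ᵢ)² = 632.057
MSB = 656.110/2 = 328.0549; MSW = 632.057/27 = 23.4095
F = MSB/MSW = 14.0137
df = (2, 27)
p-value (upper-tail) = 0.00007
At α=0.1: p < α → reject H₀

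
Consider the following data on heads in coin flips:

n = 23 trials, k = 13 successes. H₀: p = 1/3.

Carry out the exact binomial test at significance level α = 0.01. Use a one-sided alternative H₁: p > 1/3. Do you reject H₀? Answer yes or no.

Exact binomial: n=23, k=13, p₀=1/3=0.3333
P(X≥13) from Σ C(n,i)·p₀^i·(1−p₀)^(n−i)
p-value (one-sided, H₁ greater) = 0.01864
At α=0.01: p ≥ α → fail to reject H₀

reject H₀: no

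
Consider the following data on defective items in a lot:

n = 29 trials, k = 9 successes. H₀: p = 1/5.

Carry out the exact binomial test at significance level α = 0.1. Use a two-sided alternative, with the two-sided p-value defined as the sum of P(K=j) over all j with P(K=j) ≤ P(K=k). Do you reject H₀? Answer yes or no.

reject H₀: no

Exact binomial: n=29, k=9, p₀=1/5=0.2000
P(X=j) = C(n,j)·p₀^j·(1−p₀)^(n−j); p = Σ P(X=j) over j with P(X=j) ≤ P(X=9)
p-value (two-sided) = 0.16041
At α=0.1: p ≥ α → fail to reject H₀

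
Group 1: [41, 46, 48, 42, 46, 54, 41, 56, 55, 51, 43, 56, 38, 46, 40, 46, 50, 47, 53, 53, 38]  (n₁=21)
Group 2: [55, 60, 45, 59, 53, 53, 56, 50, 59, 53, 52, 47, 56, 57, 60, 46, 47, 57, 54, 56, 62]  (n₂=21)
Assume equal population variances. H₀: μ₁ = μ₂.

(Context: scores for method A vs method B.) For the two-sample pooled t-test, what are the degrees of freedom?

df = n₁ + n₂ − 2 = 21 + 21 − 2 = 40

degrees of freedom = 40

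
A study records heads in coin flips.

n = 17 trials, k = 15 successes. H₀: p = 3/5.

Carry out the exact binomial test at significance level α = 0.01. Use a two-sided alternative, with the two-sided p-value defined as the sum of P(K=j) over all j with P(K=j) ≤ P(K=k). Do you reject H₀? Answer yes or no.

Exact binomial: n=17, k=15, p₀=3/5=0.6000
P(X=j) = C(n,j)·p₀^j·(1−p₀)^(n−j); p = Σ P(X=j) over j with P(X=j) ≤ P(X=15)
p-value (two-sided) = 0.02291
At α=0.01: p ≥ α → fail to reject H₀

reject H₀: no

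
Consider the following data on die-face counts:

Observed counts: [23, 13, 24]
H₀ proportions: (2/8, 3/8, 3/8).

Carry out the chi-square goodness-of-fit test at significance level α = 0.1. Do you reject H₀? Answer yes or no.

reject H₀: yes

n = 60; E_i = n·p_i = [15.00, 22.50, 22.50]
χ² = (23−15.00)²/15.00 + (13−22.50)²/22.50 + (24−22.50)²/22.50 = 8.3778
df = 2
p-value (upper-tail) = 0.01516
At α=0.1: p < α → reject H₀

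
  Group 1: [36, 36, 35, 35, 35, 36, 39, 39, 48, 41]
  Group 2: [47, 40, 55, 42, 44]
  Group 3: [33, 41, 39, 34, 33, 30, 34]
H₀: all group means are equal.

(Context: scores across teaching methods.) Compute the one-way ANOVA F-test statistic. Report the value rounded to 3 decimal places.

test statistic = 8.795

Group means [38.00, 45.60, 34.86], grand mean 38.727
SSB = Σnᵢ(x̄ᵢ−x̄)² = 346.306; SSW = ΣΣ(x−x̄ᵢ)² = 374.057
MSB = 346.306/2 = 173.1532; MSW = 374.057/19 = 19.6872
F = MSB/MSW = 8.7952
df = (2, 19)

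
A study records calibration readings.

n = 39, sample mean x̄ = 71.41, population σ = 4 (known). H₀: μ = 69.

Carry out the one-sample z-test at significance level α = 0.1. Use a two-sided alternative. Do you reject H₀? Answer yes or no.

SE = σ/√n = 4/√39 = 0.6405
z = (x̄−μ₀)/SE = (71.41−69)/0.6405 = 3.7626
p-value (two-sided) = 0.00017
At α=0.1: p < α → reject H₀

reject H₀: yes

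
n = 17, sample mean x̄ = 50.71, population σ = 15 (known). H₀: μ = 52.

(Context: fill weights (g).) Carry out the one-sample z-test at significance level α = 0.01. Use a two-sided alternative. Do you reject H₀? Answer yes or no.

reject H₀: no

SE = σ/√n = 15/√17 = 3.6380
z = (x̄−μ₀)/SE = (50.71−52)/3.6380 = -0.3546
p-value (two-sided) = 0.72290
At α=0.01: p ≥ α → fail to reject H₀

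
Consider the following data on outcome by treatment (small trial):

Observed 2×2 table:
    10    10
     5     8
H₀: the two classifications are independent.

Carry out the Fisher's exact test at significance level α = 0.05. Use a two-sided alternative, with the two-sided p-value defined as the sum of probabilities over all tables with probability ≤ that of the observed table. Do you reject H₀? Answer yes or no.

reject H₀: no

Margins: r₁=20, r₂=13, c₁=15, c₂=18, n=33
p_obs = C(20,10)·C(13,5)/C(33,15); sum pmf over tables with pmf ≤ p_obs
p-value (two-sided) = 0.72211
At α=0.05: p ≥ α → fail to reject H₀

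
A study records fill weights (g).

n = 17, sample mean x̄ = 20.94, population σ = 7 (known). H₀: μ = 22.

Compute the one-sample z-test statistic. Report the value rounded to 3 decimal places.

SE = σ/√n = 7/√17 = 1.6977
z = (x̄−μ₀)/SE = (20.94−22)/1.6977 = -0.6244

test statistic = -0.624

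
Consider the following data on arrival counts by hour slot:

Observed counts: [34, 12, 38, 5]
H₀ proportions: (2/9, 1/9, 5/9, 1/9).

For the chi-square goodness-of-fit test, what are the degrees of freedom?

df = k − 1 = 4 − 1 = 3

degrees of freedom = 3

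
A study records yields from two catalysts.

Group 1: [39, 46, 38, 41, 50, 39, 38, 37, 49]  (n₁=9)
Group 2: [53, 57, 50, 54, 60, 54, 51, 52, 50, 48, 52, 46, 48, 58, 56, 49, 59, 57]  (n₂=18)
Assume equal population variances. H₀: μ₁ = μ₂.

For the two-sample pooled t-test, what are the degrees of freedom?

df = n₁ + n₂ − 2 = 9 + 18 − 2 = 25

degrees of freedom = 25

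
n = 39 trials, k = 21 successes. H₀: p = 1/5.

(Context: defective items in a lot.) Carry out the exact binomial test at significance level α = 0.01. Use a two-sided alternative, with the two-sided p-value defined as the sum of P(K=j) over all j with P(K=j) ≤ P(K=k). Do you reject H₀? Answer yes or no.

reject H₀: yes

Exact binomial: n=39, k=21, p₀=1/5=0.2000
P(X=j) = C(n,j)·p₀^j·(1−p₀)^(n−j); p = Σ P(X=j) over j with P(X=j) ≤ P(X=21)
p-value (two-sided) = 0.00000
At α=0.01: p < α → reject H₀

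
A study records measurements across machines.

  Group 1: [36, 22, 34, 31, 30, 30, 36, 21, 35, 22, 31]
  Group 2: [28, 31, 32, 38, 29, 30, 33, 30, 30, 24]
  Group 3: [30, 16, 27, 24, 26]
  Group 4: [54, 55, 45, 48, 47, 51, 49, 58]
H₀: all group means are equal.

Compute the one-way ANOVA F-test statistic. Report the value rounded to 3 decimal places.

test statistic = 43.948

Group means [29.82, 30.50, 24.60, 50.88], grand mean 34.206
SSB = Σnᵢ(x̄ᵢ−x̄)² = 3033.347; SSW = ΣΣ(x−x̄ᵢ)² = 690.211
MSB = 3033.347/3 = 1011.1158; MSW = 690.211/30 = 23.0070
F = MSB/MSW = 43.9481
df = (3, 30)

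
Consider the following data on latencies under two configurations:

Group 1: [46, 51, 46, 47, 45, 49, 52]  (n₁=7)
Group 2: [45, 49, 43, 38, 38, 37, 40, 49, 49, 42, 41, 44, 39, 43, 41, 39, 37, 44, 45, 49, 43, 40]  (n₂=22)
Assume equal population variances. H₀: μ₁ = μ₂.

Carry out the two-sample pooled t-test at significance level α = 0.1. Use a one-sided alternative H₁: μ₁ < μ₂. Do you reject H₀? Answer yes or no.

reject H₀: no

x̄₁=48.000, s₁=2.708, n₁=7
x̄₂=42.500, s₂=3.961, n₂=22
s_p² = [6·2.708² + 21·3.961²]/27 = 13.8333
SE = √(s_p²·(1/7+1/22)) = 1.6140
t = (48.000−42.500)/1.6140 = 3.4077
df = 27
p-value (one-sided, H₁ less) = 0.99897
At α=0.1: p ≥ α → fail to reject H₀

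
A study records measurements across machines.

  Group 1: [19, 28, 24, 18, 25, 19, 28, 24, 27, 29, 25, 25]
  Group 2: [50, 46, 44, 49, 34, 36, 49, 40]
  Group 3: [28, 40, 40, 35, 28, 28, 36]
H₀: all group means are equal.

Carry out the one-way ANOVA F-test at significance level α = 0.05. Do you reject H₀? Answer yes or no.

reject H₀: yes

Group means [24.25, 43.50, 33.57], grand mean 32.370
SSB = Σnᵢ(x̄ᵢ−x̄)² = 1792.332; SSW = ΣΣ(x−x̄ᵢ)² = 605.964
MSB = 1792.332/2 = 896.1660; MSW = 605.964/24 = 25.2485
F = MSB/MSW = 35.4938
df = (2, 24)
p-value (upper-tail) = 0.00000
At α=0.05: p < α → reject H₀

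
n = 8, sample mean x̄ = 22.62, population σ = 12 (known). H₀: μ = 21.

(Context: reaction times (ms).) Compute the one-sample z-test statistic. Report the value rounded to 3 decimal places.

SE = σ/√n = 12/√8 = 4.2426
z = (x̄−μ₀)/SE = (22.62−21)/4.2426 = 0.3818

test statistic = 0.382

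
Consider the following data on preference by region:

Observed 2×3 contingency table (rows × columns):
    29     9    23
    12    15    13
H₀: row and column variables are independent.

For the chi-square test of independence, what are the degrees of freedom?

degrees of freedom = 2

df = (r−1)(c−1) = (2−1)·(3−1) = 2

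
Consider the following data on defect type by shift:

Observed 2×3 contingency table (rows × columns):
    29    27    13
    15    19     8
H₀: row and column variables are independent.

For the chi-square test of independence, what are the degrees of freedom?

degrees of freedom = 2

df = (r−1)(c−1) = (2−1)·(3−1) = 2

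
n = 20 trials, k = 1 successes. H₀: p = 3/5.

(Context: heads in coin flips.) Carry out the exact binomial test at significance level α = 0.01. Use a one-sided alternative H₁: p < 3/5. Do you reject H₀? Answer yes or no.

reject H₀: yes

Exact binomial: n=20, k=1, p₀=3/5=0.6000
P(X≤1) from Σ C(n,i)·p₀^i·(1−p₀)^(n−i)
p-value (one-sided, H₁ less) = 0.00000
At α=0.01: p < α → reject H₀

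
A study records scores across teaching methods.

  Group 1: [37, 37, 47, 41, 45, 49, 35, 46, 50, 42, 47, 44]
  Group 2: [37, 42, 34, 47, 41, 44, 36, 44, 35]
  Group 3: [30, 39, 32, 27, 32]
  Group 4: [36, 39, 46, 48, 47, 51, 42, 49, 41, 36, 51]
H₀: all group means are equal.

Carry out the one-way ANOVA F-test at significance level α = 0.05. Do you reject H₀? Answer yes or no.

Group means [43.33, 40.00, 32.00, 44.18], grand mean 41.243
SSB = Σnᵢ(x̄ᵢ−x̄)² = 588.508; SSW = ΣΣ(x−x̄ᵢ)² = 838.303
MSB = 588.508/3 = 196.1693; MSW = 838.303/33 = 25.4031
F = MSB/MSW = 7.7223
df = (3, 33)
p-value (upper-tail) = 0.00048
At α=0.05: p < α → reject H₀

reject H₀: yes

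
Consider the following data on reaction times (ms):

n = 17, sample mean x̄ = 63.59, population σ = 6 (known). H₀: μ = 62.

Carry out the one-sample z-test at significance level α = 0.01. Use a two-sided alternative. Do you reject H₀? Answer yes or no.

reject H₀: no

SE = σ/√n = 6/√17 = 1.4552
z = (x̄−μ₀)/SE = (63.59−62)/1.4552 = 1.0926
p-value (two-sided) = 0.27456
At α=0.01: p ≥ α → fail to reject H₀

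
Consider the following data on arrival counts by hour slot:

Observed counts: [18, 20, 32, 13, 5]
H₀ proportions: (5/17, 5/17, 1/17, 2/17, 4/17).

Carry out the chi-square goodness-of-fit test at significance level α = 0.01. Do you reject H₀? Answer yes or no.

reject H₀: yes

n = 88; E_i = n·p_i = [25.88, 25.88, 5.18, 10.35, 20.71]
χ² = (18−25.88)²/25.88 + (20−25.88)²/25.88 + (32−5.18)²/5.18 + (13−10.35)²/10.35 + (5−20.71)²/20.71 = 155.3222
df = 4
p-value (upper-tail) = 0.00000
At α=0.01: p < α → reject H₀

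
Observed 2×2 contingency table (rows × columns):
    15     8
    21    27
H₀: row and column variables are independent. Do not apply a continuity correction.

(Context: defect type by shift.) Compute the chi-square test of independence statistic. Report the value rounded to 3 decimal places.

Row totals [23, 48], col totals [36, 35], n=71
χ² = (15−11.66)²/11.66 + (8−11.34)²/11.34 + (21−24.34)²/24.34 + (27−23.66)²/23.66 = 2.8669
df = 1

test statistic = 2.867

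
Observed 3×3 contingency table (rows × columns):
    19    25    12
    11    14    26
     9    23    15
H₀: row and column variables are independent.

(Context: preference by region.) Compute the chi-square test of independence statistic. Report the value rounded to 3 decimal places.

Row totals [56, 51, 47], col totals [39, 62, 53], n=154
χ² = (19−14.18)²/14.18 + (25−22.55)²/22.55 + (12−19.27)²/19.27 + (11−12.92)²/12.92 + (14−20.53)²/20.53 + (26−17.55)²/17.55 + (9−11.90)²/11.90 + (23−18.92)²/18.92 + (15−16.18)²/16.18 = 12.7493
df = 4

test statistic = 12.749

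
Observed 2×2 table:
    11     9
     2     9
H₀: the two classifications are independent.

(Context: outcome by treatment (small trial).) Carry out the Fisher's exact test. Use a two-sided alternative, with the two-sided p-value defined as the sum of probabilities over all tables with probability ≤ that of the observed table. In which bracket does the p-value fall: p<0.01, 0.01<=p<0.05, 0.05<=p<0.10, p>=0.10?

p-value bracket: 0.05<=p<0.10

Margins: r₁=20, r₂=11, c₁=13, c₂=18, n=31
p_obs = C(20,11)·C(11,2)/C(31,13); sum pmf over tables with pmf ≤ p_obs
p-value (two-sided) = 0.06564
→ bracket: 0.05<=p<0.10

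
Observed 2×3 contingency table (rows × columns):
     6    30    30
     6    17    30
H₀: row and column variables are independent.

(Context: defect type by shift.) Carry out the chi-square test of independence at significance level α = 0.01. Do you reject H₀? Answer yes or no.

reject H₀: no

Row totals [66, 53], col totals [12, 47, 60], n=119
χ² = (6−6.66)²/6.66 + (30−26.07)²/26.07 + (30−33.28)²/33.28 + (6−5.34)²/5.34 + (17−20.93)²/20.93 + (30−26.72)²/26.72 = 2.2019
df = 2
p-value (upper-tail) = 0.33256
At α=0.01: p ≥ α → fail to reject H₀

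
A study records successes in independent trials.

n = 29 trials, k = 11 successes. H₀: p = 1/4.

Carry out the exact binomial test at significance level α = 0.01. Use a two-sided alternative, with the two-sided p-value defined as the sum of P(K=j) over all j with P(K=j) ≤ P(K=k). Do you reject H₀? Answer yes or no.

Exact binomial: n=29, k=11, p₀=1/4=0.2500
P(X=j) = C(n,j)·p₀^j·(1−p₀)^(n−j); p = Σ P(X=j) over j with P(X=j) ≤ P(X=11)
p-value (two-sided) = 0.13104
At α=0.01: p ≥ α → fail to reject H₀

reject H₀: no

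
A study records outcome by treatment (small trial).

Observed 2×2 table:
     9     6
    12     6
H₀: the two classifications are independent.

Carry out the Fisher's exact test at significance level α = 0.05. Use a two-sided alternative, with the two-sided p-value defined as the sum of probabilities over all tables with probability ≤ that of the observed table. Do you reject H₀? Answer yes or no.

Margins: r₁=15, r₂=18, c₁=21, c₂=12, n=33
p_obs = C(15,9)·C(18,12)/C(33,21); sum pmf over tables with pmf ≤ p_obs
p-value (two-sided) = 0.73066
At α=0.05: p ≥ α → fail to reject H₀

reject H₀: no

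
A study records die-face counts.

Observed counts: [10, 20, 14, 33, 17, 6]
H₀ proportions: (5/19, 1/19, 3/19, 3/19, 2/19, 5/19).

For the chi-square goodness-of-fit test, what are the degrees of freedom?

degrees of freedom = 5

df = k − 1 = 6 − 1 = 5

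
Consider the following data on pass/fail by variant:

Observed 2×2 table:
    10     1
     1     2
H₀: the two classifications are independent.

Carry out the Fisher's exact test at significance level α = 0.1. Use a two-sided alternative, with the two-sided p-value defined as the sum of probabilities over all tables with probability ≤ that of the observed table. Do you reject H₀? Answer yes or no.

Margins: r₁=11, r₂=3, c₁=11, c₂=3, n=14
p_obs = C(11,10)·C(3,1)/C(14,11); sum pmf over tables with pmf ≤ p_obs
p-value (two-sided) = 0.09341
At α=0.1: p < α → reject H₀

reject H₀: yes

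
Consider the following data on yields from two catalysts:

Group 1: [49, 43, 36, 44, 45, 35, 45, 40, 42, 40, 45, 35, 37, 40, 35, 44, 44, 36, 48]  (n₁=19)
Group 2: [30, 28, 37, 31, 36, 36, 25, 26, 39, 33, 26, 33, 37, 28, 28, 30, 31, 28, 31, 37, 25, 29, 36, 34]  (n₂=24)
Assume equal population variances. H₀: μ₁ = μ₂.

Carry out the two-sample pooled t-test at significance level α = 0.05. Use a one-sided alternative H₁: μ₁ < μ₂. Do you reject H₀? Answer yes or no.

x̄₁=41.211, s₁=4.529, n₁=19
x̄₂=31.417, s₂=4.293, n₂=24
s_p² = [18·4.529² + 23·4.293²]/41 = 19.3412
SE = √(s_p²·(1/19+1/24)) = 1.3505
t = (41.211−31.417)/1.3505 = 7.2520
df = 41
p-value (one-sided, H₁ less) = 1.00000
At α=0.05: p ≥ α → fail to reject H₀

reject H₀: no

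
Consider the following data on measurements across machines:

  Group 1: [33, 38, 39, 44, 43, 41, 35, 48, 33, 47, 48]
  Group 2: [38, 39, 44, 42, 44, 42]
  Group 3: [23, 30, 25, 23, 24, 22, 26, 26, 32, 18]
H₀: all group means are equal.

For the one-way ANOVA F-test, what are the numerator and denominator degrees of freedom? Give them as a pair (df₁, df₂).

degrees of freedom = [2, 24]

k = 3 groups, N = 27 total
df = (k−1, N−k) = (3−1, 27−3) = (2, 24)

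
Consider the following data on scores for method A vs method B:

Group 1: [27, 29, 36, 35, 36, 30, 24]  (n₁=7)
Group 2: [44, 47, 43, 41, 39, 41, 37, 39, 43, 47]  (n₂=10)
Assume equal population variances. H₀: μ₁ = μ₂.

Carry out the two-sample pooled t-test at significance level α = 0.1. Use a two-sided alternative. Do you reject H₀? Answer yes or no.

reject H₀: yes

x̄₁=31.000, s₁=4.761, n₁=7
x̄₂=42.100, s₂=3.348, n₂=10
s_p² = [6·4.761² + 9·3.348²]/15 = 15.7933
SE = √(s_p²·(1/7+1/10)) = 1.9584
t = (31.000−42.100)/1.9584 = -5.6677
df = 15
p-value (two-sided) = 0.00004
At α=0.1: p < α → reject H₀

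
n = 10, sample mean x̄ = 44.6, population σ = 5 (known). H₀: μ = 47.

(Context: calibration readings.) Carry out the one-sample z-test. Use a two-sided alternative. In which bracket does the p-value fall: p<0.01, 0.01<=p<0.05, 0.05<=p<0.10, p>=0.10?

p-value bracket: p>=0.10

SE = σ/√n = 5/√10 = 1.5811
z = (x̄−μ₀)/SE = (44.6−47)/1.5811 = -1.5179
p-value (two-sided) = 0.12904
→ bracket: p>=0.10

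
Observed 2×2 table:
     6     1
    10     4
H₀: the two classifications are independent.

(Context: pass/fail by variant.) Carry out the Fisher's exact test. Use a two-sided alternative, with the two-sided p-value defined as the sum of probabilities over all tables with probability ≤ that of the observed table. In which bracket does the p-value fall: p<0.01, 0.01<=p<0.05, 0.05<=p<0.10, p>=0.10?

p-value bracket: p>=0.10

Margins: r₁=7, r₂=14, c₁=16, c₂=5, n=21
p_obs = C(7,6)·C(14,10)/C(21,16); sum pmf over tables with pmf ≤ p_obs
p-value (two-sided) = 0.62436
→ bracket: p>=0.10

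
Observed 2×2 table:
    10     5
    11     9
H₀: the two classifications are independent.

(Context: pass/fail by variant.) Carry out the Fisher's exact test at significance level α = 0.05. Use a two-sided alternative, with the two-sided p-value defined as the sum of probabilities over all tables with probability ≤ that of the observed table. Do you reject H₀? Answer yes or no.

Margins: r₁=15, r₂=20, c₁=21, c₂=14, n=35
p_obs = C(15,10)·C(20,11)/C(35,21); sum pmf over tables with pmf ≤ p_obs
p-value (two-sided) = 0.72824
At α=0.05: p ≥ α → fail to reject H₀

reject H₀: no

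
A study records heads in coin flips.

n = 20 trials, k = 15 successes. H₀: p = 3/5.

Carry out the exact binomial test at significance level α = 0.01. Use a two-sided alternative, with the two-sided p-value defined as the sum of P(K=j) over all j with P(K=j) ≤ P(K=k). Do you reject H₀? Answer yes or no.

Exact binomial: n=20, k=15, p₀=3/5=0.6000
P(X=j) = C(n,j)·p₀^j·(1−p₀)^(n−j); p = Σ P(X=j) over j with P(X=j) ≤ P(X=15)
p-value (two-sided) = 0.25312
At α=0.01: p ≥ α → fail to reject H₀

reject H₀: no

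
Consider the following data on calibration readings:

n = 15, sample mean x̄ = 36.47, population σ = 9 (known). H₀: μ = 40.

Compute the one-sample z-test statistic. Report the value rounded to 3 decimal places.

SE = σ/√n = 9/√15 = 2.3238
z = (x̄−μ₀)/SE = (36.47−40)/2.3238 = -1.5191

test statistic = -1.519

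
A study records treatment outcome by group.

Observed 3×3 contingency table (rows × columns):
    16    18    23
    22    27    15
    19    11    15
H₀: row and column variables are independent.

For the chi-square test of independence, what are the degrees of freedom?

df = (r−1)(c−1) = (3−1)·(3−1) = 4

degrees of freedom = 4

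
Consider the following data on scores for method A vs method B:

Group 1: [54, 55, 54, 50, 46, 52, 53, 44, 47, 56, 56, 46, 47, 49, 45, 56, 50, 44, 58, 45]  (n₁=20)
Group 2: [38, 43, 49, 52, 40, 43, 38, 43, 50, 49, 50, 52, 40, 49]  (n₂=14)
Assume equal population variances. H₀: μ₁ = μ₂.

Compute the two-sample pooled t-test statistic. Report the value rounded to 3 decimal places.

x̄₁=50.350, s₁=4.660, n₁=20
x̄₂=45.429, s₂=5.214, n₂=14
s_p² = [19·4.660² + 13·5.214²]/32 = 23.9368
SE = √(s_p²·(1/20+1/14)) = 1.7049
t = (50.350−45.429)/1.7049 = 2.8867
df = 32

test statistic = 2.887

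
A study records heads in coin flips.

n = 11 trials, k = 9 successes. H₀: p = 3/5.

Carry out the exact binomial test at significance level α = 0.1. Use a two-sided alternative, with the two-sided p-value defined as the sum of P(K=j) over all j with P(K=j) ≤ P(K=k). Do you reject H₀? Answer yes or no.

reject H₀: no

Exact binomial: n=11, k=9, p₀=3/5=0.6000
P(X=j) = C(n,j)·p₀^j·(1−p₀)^(n−j); p = Σ P(X=j) over j with P(X=j) ≤ P(X=9)
p-value (two-sided) = 0.21827
At α=0.1: p ≥ α → fail to reject H₀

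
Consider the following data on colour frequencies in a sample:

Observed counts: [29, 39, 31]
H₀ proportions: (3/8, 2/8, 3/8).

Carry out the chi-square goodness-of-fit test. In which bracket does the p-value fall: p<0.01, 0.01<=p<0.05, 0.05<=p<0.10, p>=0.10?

p-value bracket: p<0.01

n = 99; E_i = n·p_i = [37.12, 24.75, 37.12]
χ² = (29−37.12)²/37.12 + (39−24.75)²/24.75 + (31−37.12)²/37.12 = 10.9933
df = 2
p-value (upper-tail) = 0.00410
→ bracket: p<0.01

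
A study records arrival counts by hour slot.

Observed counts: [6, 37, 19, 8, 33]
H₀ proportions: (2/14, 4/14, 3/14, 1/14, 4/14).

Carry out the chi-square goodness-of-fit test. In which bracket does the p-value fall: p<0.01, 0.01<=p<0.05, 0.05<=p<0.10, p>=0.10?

p-value bracket: 0.05<=p<0.10

n = 103; E_i = n·p_i = [14.71, 29.43, 22.07, 7.36, 29.43]
χ² = (6−14.71)²/14.71 + (37−29.43)²/29.43 + (19−22.07)²/22.07 + (8−7.36)²/7.36 + (33−29.43)²/29.43 = 8.0259
df = 4
p-value (upper-tail) = 0.09063
→ bracket: 0.05<=p<0.10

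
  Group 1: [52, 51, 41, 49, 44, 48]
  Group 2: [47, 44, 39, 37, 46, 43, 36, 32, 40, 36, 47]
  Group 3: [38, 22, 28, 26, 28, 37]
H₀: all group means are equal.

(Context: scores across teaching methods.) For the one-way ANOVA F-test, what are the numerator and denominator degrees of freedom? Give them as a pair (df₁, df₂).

degrees of freedom = [2, 20]

k = 3 groups, N = 23 total
df = (k−1, N−k) = (3−1, 23−3) = (2, 20)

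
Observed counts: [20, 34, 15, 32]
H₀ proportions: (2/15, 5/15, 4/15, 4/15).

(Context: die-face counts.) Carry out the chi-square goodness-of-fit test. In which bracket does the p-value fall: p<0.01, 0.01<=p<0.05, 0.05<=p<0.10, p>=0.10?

n = 101; E_i = n·p_i = [13.47, 33.67, 26.93, 26.93]
χ² = (20−13.47)²/13.47 + (34−33.67)²/33.67 + (15−26.93)²/26.93 + (32−26.93)²/26.93 = 9.4134
df = 3
p-value (upper-tail) = 0.02427
→ bracket: 0.01<=p<0.05

p-value bracket: 0.01<=p<0.05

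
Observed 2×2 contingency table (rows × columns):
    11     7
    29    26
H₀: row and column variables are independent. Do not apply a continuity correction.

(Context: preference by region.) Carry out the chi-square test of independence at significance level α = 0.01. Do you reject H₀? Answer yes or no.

Row totals [18, 55], col totals [40, 33], n=73
χ² = (11−9.86)²/9.86 + (7−8.14)²/8.14 + (29−30.14)²/30.14 + (26−24.86)²/24.86 = 0.3848
df = 1
p-value (upper-tail) = 0.53503
At α=0.01: p ≥ α → fail to reject H₀

reject H₀: no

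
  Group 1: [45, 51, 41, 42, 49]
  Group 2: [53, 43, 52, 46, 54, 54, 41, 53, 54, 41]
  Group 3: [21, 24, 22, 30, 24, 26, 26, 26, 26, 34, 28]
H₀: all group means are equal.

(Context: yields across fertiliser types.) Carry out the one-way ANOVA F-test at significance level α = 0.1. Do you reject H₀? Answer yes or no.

Group means [45.60, 49.10, 26.09], grand mean 38.692
SSB = Σnᵢ(x̄ᵢ−x̄)² = 3068.529; SSW = ΣΣ(x−x̄ᵢ)² = 497.009
MSB = 3068.529/2 = 1534.2647; MSW = 497.009/23 = 21.6091
F = MSB/MSW = 71.0009
df = (2, 23)
p-value (upper-tail) = 0.00000
At α=0.1: p < α → reject H₀

reject H₀: yes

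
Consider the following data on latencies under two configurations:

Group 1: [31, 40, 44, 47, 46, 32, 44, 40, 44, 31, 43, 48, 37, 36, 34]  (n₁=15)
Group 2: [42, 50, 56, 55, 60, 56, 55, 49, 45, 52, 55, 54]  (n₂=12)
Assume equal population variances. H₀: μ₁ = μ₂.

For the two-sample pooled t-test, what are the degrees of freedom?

degrees of freedom = 25

df = n₁ + n₂ − 2 = 15 + 12 − 2 = 25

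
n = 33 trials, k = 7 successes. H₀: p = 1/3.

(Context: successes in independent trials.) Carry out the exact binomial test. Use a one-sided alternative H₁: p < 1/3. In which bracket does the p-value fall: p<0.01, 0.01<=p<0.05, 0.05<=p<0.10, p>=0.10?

p-value bracket: 0.05<=p<0.10

Exact binomial: n=33, k=7, p₀=1/3=0.3333
P(X≤7) from Σ C(n,i)·p₀^i·(1−p₀)^(n−i)
p-value (one-sided, H₁ less) = 0.09501
→ bracket: 0.05<=p<0.10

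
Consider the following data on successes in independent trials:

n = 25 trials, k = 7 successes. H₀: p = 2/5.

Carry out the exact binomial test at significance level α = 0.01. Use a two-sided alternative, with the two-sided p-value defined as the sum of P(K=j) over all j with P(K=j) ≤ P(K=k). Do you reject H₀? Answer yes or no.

Exact binomial: n=25, k=7, p₀=2/5=0.4000
P(X=j) = C(n,j)·p₀^j·(1−p₀)^(n−j); p = Σ P(X=j) over j with P(X=j) ≤ P(X=7)
p-value (two-sided) = 0.30732
At α=0.01: p ≥ α → fail to reject H₀

reject H₀: no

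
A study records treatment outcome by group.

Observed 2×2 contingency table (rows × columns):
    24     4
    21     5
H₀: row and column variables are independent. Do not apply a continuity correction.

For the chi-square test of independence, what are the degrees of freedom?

degrees of freedom = 1

df = (r−1)(c−1) = (2−1)·(2−1) = 1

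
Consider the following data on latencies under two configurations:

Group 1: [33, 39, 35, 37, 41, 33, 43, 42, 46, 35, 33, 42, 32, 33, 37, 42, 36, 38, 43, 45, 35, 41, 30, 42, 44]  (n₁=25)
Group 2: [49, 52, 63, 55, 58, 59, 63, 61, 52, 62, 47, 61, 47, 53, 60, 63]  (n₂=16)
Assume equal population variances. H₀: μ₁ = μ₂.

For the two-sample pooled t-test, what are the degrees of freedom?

degrees of freedom = 39

df = n₁ + n₂ − 2 = 25 + 16 − 2 = 39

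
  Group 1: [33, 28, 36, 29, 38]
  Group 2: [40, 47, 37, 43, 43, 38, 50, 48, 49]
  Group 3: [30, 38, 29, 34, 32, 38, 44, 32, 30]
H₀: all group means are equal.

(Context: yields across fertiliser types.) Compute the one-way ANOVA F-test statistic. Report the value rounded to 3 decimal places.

test statistic = 12.607

Group means [32.80, 43.89, 34.11], grand mean 37.652
SSB = Σnᵢ(x̄ᵢ−x̄)² = 580.640; SSW = ΣΣ(x−x̄ᵢ)² = 460.578
MSB = 580.640/2 = 290.3198; MSW = 460.578/20 = 23.0289
F = MSB/MSW = 12.6068
df = (2, 20)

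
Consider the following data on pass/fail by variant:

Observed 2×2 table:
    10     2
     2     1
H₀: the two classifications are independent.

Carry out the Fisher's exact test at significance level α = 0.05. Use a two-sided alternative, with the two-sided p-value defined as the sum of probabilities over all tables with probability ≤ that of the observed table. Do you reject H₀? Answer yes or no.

reject H₀: no

Margins: r₁=12, r₂=3, c₁=12, c₂=3, n=15
p_obs = C(12,10)·C(3,2)/C(15,12); sum pmf over tables with pmf ≤ p_obs
p-value (two-sided) = 0.51648
At α=0.05: p ≥ α → fail to reject H₀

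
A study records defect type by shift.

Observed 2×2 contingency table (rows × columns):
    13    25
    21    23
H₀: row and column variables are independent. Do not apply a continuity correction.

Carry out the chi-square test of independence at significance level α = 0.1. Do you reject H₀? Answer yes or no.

reject H₀: no

Row totals [38, 44], col totals [34, 48], n=82
χ² = (13−15.76)²/15.76 + (25−22.24)²/22.24 + (21−18.24)²/18.24 + (23−25.76)²/25.76 = 1.5349
df = 1
p-value (upper-tail) = 0.21538
At α=0.1: p ≥ α → fail to reject H₀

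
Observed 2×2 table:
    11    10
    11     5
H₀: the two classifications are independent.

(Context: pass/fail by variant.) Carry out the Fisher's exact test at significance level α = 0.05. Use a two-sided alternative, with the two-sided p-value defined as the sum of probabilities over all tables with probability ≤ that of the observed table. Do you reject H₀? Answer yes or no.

Margins: r₁=21, r₂=16, c₁=22, c₂=15, n=37
p_obs = C(21,11)·C(16,11)/C(37,22); sum pmf over tables with pmf ≤ p_obs
p-value (two-sided) = 0.50004
At α=0.05: p ≥ α → fail to reject H₀

reject H₀: no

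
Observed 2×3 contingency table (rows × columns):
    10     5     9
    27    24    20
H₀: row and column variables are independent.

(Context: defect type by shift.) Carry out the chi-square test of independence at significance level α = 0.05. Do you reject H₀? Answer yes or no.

Row totals [24, 71], col totals [37, 29, 29], n=95
χ² = (10−9.35)²/9.35 + (5−7.33)²/7.33 + (9−7.33)²/7.33 + (27−27.65)²/27.65 + (24−21.67)²/21.67 + (20−21.67)²/21.67 = 1.5609
df = 2
p-value (upper-tail) = 0.45819
At α=0.05: p ≥ α → fail to reject H₀

reject H₀: no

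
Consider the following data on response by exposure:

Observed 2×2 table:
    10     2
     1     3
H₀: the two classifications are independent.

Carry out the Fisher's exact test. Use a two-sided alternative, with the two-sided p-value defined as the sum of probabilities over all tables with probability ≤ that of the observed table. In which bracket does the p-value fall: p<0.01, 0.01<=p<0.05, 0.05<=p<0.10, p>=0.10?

p-value bracket: 0.05<=p<0.10

Margins: r₁=12, r₂=4, c₁=11, c₂=5, n=16
p_obs = C(12,10)·C(4,1)/C(16,11); sum pmf over tables with pmf ≤ p_obs
p-value (two-sided) = 0.06319
→ bracket: 0.05<=p<0.10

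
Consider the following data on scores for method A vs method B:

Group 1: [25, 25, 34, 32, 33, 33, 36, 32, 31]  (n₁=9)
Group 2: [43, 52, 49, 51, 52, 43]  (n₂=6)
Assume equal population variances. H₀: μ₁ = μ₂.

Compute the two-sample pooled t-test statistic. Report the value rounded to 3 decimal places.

test statistic = -8.138

x̄₁=31.222, s₁=3.801, n₁=9
x̄₂=48.333, s₂=4.274, n₂=6
s_p² = [8·3.801² + 5·4.274²]/13 = 15.9145
SE = √(s_p²·(1/9+1/6)) = 2.1025
t = (31.222−48.333)/2.1025 = -8.1383
df = 13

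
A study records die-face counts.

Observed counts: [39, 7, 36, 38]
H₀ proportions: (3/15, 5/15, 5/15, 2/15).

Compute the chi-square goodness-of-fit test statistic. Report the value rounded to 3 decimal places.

test statistic = 67.250

n = 120; E_i = n·p_i = [24.00, 40.00, 40.00, 16.00]
χ² = (39−24.00)²/24.00 + (7−40.00)²/40.00 + (36−40.00)²/40.00 + (38−16.00)²/16.00 = 67.2500
df = 3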